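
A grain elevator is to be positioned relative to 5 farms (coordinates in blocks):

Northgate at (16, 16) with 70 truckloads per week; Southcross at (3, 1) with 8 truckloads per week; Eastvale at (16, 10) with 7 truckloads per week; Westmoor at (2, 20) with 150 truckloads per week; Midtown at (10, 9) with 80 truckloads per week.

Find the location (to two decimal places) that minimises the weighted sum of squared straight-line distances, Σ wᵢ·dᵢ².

(7.48, 15.61)

The minimiser of Σwᵢ‖p−pᵢ‖² is the weighted centroid p* = (Σwᵢpᵢ)/(Σwᵢ).
Σwᵢ = 315.
Σwᵢxᵢ = 70·16 + 8·3 + 7·16 + 150·2 + 80·10 = 2356.
Σwᵢyᵢ = 70·16 + 8·1 + 7·10 + 150·20 + 80·9 = 4918.
x* = 2356/315 = 7.48, y* = 4918/315 = 15.61.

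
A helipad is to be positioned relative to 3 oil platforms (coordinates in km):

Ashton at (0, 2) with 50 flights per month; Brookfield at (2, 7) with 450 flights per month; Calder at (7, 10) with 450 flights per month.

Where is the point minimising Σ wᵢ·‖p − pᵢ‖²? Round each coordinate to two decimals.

The minimiser of Σwᵢ‖p−pᵢ‖² is the weighted centroid p* = (Σwᵢpᵢ)/(Σwᵢ).
Σwᵢ = 950.
Σwᵢxᵢ = 50·0 + 450·2 + 450·7 = 4050.
Σwᵢyᵢ = 50·2 + 450·7 + 450·10 = 7750.
x* = 4050/950 = 4.26, y* = 7750/950 = 8.16.

(4.26, 8.16)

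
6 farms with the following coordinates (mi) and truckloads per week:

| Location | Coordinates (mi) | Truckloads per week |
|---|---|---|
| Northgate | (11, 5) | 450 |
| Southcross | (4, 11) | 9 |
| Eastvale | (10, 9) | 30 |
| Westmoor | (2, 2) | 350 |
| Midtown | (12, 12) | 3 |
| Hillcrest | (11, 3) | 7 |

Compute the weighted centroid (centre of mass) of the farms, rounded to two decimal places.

The minimiser of Σwᵢ‖p−pᵢ‖² is the weighted centroid p* = (Σwᵢpᵢ)/(Σwᵢ).
Σwᵢ = 849.
Σwᵢxᵢ = 450·11 + 9·4 + 30·10 + 350·2 + 3·12 + 7·11 = 6099.
Σwᵢyᵢ = 450·5 + 9·11 + 30·9 + 350·2 + 3·12 + 7·3 = 3376.
x* = 6099/849 = 7.18, y* = 3376/849 = 3.98.

(7.18, 3.98)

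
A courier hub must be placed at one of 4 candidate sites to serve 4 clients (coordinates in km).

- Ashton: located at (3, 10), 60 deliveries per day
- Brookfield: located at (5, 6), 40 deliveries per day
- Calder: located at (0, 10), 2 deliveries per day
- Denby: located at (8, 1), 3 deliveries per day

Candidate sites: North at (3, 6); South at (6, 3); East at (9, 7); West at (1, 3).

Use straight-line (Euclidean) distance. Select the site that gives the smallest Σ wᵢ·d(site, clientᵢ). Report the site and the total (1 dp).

North, total 351.2 km

Total weighted distance at each candidate:
  North (3, 6): total = 351.2
  South (6, 3): total = 610.4
  East (9, 7): total = 604.6
  West (1, 3): total = 672.8
Minimum is at North with total 351.2 km.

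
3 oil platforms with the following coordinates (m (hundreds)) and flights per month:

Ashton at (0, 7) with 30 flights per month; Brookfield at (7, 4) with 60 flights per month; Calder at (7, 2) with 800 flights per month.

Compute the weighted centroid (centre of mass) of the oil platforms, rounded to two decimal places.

The minimiser of Σwᵢ‖p−pᵢ‖² is the weighted centroid p* = (Σwᵢpᵢ)/(Σwᵢ).
Σwᵢ = 890.
Σwᵢxᵢ = 30·0 + 60·7 + 800·7 = 6020.
Σwᵢyᵢ = 30·7 + 60·4 + 800·2 = 2050.
x* = 6020/890 = 6.76, y* = 2050/890 = 2.30.

(6.76, 2.30)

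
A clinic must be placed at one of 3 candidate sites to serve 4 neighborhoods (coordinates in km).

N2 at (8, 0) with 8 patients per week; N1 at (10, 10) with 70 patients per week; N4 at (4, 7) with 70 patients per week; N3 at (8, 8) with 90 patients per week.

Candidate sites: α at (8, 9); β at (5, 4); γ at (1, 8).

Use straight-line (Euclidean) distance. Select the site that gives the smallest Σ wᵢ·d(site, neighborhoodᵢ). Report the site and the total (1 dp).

α, total 631.6 km

Total weighted distance at each candidate:
  α (8, 9): total = 631.6
  β (5, 4): total = 1258.1
  γ (1, 8): total = 1581.8
Minimum is at α with total 631.6 km.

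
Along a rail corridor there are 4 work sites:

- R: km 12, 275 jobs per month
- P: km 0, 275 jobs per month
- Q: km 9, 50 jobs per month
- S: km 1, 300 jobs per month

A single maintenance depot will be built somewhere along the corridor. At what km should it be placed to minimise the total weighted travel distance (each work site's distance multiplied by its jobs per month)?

For a sum of weighted absolute distances on a line, the optimum is the weighted median (not the mean). Total weight W = 900; half-weight = 450.
Sort by position and accumulate weight:
  km 0 (P, w=275) → cum 275
  km 1 (S, w=300) → cum 575  ≥ 450 → median here
  km 9 (Q, w=50) → cum 625
  km 12 (R, w=275) → cum 900
Optimal location: km 1.

x = 1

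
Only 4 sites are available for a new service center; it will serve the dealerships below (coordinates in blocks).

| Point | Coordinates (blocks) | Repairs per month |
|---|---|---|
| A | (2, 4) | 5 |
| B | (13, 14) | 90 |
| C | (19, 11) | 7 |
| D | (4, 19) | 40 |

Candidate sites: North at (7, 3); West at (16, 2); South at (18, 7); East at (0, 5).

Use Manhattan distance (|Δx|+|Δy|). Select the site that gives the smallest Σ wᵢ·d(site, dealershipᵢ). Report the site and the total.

Total weighted distance at each candidate:
  North (7, 3): total = 2460
  West (16, 2): total = 2674
  South (18, 7): total = 2250
  East (0, 5): total = 2890
Minimum is at South with total 2250 blocks.

South, total 2250 blocks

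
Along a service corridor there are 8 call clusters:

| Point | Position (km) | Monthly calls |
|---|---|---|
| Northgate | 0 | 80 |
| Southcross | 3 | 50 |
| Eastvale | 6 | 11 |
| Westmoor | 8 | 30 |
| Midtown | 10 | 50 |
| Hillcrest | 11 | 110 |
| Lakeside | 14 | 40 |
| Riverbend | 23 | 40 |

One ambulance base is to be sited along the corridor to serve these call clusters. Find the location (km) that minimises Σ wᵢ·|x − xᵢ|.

x = 10

For a sum of weighted absolute distances on a line, the optimum is the weighted median (not the mean). Total weight W = 411; half-weight = 205.5.
Sort by position and accumulate weight:
  km 0 (Northgate, w=80) → cum 80
  km 3 (Southcross, w=50) → cum 130
  km 6 (Eastvale, w=11) → cum 141
  km 8 (Westmoor, w=30) → cum 171
  km 10 (Midtown, w=50) → cum 221  ≥ 205.5 → median here
  km 11 (Hillcrest, w=110) → cum 331
  km 14 (Lakeside, w=40) → cum 371
  km 23 (Riverbend, w=40) → cum 411
Optimal location: km 10.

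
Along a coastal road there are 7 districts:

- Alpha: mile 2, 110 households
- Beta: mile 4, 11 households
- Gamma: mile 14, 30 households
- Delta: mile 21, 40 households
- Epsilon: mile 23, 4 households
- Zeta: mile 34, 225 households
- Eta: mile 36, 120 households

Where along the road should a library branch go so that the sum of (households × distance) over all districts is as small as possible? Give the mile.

For a sum of weighted absolute distances on a line, the optimum is the weighted median (not the mean). Total weight W = 540; half-weight = 270.
Sort by position and accumulate weight:
  mile 2 (Alpha, w=110) → cum 110
  mile 4 (Beta, w=11) → cum 121
  mile 14 (Gamma, w=30) → cum 151
  mile 21 (Delta, w=40) → cum 191
  mile 23 (Epsilon, w=4) → cum 195
  mile 34 (Zeta, w=225) → cum 420  ≥ 270 → median here
  mile 36 (Eta, w=120) → cum 540
Optimal location: mile 34.

x = 34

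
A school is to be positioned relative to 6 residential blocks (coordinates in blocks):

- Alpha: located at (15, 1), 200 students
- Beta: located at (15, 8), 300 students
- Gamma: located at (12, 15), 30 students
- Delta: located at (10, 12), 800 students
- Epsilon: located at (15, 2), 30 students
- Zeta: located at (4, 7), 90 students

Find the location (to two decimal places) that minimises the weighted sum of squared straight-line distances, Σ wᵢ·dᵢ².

(11.50, 9.20)

The minimiser of Σwᵢ‖p−pᵢ‖² is the weighted centroid p* = (Σwᵢpᵢ)/(Σwᵢ).
Σwᵢ = 1450.
Σwᵢxᵢ = 200·15 + 300·15 + 30·12 + 800·10 + 30·15 + 90·4 = 16670.
Σwᵢyᵢ = 200·1 + 300·8 + 30·15 + 800·12 + 30·2 + 90·7 = 13340.
x* = 16670/1450 = 11.50, y* = 13340/1450 = 9.20.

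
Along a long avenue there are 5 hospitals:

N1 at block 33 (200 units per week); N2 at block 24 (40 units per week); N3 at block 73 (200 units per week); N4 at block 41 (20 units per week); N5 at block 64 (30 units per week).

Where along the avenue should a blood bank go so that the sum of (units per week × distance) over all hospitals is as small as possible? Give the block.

x = 41

For a sum of weighted absolute distances on a line, the optimum is the weighted median (not the mean). Total weight W = 490; half-weight = 245.
Sort by position and accumulate weight:
  block 24 (N2, w=40) → cum 40
  block 33 (N1, w=200) → cum 240
  block 41 (N4, w=20) → cum 260  ≥ 245 → median here
  block 64 (N5, w=30) → cum 290
  block 73 (N3, w=200) → cum 490
Optimal location: block 41.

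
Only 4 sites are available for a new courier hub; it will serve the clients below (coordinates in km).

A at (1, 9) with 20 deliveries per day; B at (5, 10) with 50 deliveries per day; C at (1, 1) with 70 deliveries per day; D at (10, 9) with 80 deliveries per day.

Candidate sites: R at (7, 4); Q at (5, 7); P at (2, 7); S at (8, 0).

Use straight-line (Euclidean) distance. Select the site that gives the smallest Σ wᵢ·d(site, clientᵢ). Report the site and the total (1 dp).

Total weighted distance at each candidate:
  R (7, 4): total = 1408.5
  Q (5, 7): total = 1175.0
  P (2, 7): total = 1342.3
  S (8, 0): total = 1982.6
Minimum is at Q with total 1175.0 km.

Q, total 1175.0 km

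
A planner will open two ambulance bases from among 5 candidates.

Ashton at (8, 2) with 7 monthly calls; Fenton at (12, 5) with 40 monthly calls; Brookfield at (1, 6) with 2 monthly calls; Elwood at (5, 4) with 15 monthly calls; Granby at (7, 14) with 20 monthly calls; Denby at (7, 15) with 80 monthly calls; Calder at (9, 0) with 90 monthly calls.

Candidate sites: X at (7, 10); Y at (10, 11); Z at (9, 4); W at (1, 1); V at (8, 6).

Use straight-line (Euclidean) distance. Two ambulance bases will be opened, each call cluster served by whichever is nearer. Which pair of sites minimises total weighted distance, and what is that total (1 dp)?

Evaluate every pair (each demand assigned to the nearer of the two):
  {X, Z}: total = 1056.6
  {Y, Z}: total = 1063.5
  {X, V}: total = 1288.5
  {Y, V}: total = 1293.3
  {Z, V}: total = 1455.9
  {Y, W}: total = 1597.9
  {X, W}: total = 1622.9
  {Z, W}: total = 1670.5
  {W, V}: total = 1690.1
  {X, Y}: total = 1816.5
Best pair: {X, Z} with total 1056.6.

{X, Z}, total 1056.6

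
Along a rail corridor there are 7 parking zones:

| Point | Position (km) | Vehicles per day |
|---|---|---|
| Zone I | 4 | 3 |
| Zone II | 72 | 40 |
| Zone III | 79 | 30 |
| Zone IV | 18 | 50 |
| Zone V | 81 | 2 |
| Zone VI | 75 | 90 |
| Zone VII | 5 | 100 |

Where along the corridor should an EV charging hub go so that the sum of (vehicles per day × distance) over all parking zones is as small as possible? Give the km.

x = 72

For a sum of weighted absolute distances on a line, the optimum is the weighted median (not the mean). Total weight W = 315; half-weight = 157.5.
Sort by position and accumulate weight:
  km 4 (Zone I, w=3) → cum 3
  km 5 (Zone VII, w=100) → cum 103
  km 18 (Zone IV, w=50) → cum 153
  km 72 (Zone II, w=40) → cum 193  ≥ 157.5 → median here
  km 75 (Zone VI, w=90) → cum 283
  km 79 (Zone III, w=30) → cum 313
  km 81 (Zone V, w=2) → cum 315
Optimal location: km 72.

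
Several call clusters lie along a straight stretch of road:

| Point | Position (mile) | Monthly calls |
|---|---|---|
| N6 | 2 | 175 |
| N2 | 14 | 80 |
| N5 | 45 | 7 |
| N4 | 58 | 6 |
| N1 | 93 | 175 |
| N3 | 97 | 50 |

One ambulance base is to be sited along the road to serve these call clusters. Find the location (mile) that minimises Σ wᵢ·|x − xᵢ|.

x = 14

For a sum of weighted absolute distances on a line, the optimum is the weighted median (not the mean). Total weight W = 493; half-weight = 246.5.
Sort by position and accumulate weight:
  mile 2 (N6, w=175) → cum 175
  mile 14 (N2, w=80) → cum 255  ≥ 246.5 → median here
  mile 45 (N5, w=7) → cum 262
  mile 58 (N4, w=6) → cum 268
  mile 93 (N1, w=175) → cum 443
  mile 97 (N3, w=50) → cum 493
Optimal location: mile 14.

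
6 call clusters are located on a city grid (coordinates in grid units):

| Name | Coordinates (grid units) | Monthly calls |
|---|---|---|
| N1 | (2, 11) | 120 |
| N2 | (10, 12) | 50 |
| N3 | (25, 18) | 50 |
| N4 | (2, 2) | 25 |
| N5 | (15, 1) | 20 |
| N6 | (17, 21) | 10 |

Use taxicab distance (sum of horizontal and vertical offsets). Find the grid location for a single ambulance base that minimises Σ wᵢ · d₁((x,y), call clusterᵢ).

Manhattan distance separates: Σwᵢ(|x−xᵢ|+|y−yᵢ|) = Σwᵢ|x−xᵢ| + Σwᵢ|y−yᵢ|, so x and y are optimised independently as 1-D weighted medians.
Total weight W = 275; half = 137.5.
x-coordinate, sorted with cumulative weight:
  x=2 (N1, w=120) cum 120
  x=2 (N4, w=25) cum 145  ← median
  x=10 (N2, w=50) cum 195
  x=15 (N5, w=20) cum 215
  x=17 (N6, w=10) cum 225
  x=25 (N3, w=50) cum 275
⇒ x* = 2
y-coordinate, sorted with cumulative weight:
  y=1 (N5, w=20) cum 20
  y=2 (N4, w=25) cum 45
  y=11 (N1, w=120) cum 165  ← median
  y=12 (N2, w=50) cum 215
  y=18 (N3, w=50) cum 265
  y=21 (N6, w=10) cum 275
⇒ y* = 11

(2, 11)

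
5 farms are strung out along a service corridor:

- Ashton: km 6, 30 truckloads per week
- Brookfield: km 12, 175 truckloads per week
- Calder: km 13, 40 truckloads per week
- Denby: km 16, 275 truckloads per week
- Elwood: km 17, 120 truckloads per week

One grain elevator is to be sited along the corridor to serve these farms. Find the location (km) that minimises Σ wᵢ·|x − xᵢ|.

For a sum of weighted absolute distances on a line, the optimum is the weighted median (not the mean). Total weight W = 640; half-weight = 320.
Sort by position and accumulate weight:
  km 6 (Ashton, w=30) → cum 30
  km 12 (Brookfield, w=175) → cum 205
  km 13 (Calder, w=40) → cum 245
  km 16 (Denby, w=275) → cum 520  ≥ 320 → median here
  km 17 (Elwood, w=120) → cum 640
Optimal location: km 16.

x = 16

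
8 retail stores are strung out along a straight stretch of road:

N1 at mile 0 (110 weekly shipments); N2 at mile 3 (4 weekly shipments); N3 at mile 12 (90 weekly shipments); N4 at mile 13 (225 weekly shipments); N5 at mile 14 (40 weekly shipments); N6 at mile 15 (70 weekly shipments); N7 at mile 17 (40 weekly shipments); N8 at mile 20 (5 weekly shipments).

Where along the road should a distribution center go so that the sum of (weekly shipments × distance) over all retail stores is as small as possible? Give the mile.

For a sum of weighted absolute distances on a line, the optimum is the weighted median (not the mean). Total weight W = 584; half-weight = 292.
Sort by position and accumulate weight:
  mile 0 (N1, w=110) → cum 110
  mile 3 (N2, w=4) → cum 114
  mile 12 (N3, w=90) → cum 204
  mile 13 (N4, w=225) → cum 429  ≥ 292 → median here
  mile 14 (N5, w=40) → cum 469
  mile 15 (N6, w=70) → cum 539
  mile 17 (N7, w=40) → cum 579
  mile 20 (N8, w=5) → cum 584
Optimal location: mile 13.

x = 13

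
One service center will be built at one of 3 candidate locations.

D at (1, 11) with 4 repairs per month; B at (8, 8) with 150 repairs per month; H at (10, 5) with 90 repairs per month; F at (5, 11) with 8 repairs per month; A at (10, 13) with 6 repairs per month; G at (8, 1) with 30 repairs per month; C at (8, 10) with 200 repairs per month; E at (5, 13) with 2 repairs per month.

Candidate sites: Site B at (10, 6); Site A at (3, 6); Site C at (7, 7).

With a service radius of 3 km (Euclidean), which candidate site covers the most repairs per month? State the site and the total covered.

Coverage radius r = 3 km; a point is covered iff (Δx)²+(Δy)² ≤ 3² = 9.
  Site B (10, 6): covers {B, H} → 240
  Site A (3, 6): covers {none} → 0
  Site C (7, 7): covers {B} → 150
Maximum coverage at Site B: 240 repairs per month.

Site B, covering 240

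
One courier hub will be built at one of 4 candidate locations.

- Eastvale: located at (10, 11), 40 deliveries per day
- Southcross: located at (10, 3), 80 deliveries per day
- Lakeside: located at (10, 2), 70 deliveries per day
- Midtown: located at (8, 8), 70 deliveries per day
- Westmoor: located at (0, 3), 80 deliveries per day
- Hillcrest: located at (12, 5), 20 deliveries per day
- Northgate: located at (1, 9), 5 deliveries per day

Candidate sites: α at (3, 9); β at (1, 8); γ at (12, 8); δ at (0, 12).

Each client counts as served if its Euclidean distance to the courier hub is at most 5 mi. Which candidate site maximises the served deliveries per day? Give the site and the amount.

Coverage radius r = 5 mi; a point is covered iff (Δx)²+(Δy)² ≤ 5² = 25.
  α (3, 9): covers {Northgate} → 5
  β (1, 8): covers {Northgate} → 5
  γ (12, 8): covers {Eastvale, Midtown, Hillcrest} → 130
  δ (0, 12): covers {Northgate} → 5
Maximum coverage at γ: 130 deliveries per day.

γ, covering 130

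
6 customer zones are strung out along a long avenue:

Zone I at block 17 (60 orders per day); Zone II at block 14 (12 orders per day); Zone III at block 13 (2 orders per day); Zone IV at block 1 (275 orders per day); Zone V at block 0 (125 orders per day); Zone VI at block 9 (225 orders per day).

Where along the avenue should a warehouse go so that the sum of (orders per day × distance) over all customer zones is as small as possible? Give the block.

x = 1

For a sum of weighted absolute distances on a line, the optimum is the weighted median (not the mean). Total weight W = 699; half-weight = 349.5.
Sort by position and accumulate weight:
  block 0 (Zone V, w=125) → cum 125
  block 1 (Zone IV, w=275) → cum 400  ≥ 349.5 → median here
  block 9 (Zone VI, w=225) → cum 625
  block 13 (Zone III, w=2) → cum 627
  block 14 (Zone II, w=12) → cum 639
  block 17 (Zone I, w=60) → cum 699
Optimal location: block 1.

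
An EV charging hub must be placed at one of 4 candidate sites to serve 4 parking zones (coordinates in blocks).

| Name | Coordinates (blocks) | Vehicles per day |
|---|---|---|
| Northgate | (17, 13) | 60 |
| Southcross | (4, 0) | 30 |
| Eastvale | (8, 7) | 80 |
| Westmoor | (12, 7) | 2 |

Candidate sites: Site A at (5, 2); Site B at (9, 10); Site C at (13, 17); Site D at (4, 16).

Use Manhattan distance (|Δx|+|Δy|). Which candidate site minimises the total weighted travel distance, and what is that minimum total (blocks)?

Total weighted distance at each candidate:
  Site A (5, 2): total = 2134
  Site B (9, 10): total = 1442
  Site C (13, 17): total = 2482
  Site D (4, 16): total = 2514
Minimum is at Site B with total 1442 blocks.

Site B, total 1442 blocks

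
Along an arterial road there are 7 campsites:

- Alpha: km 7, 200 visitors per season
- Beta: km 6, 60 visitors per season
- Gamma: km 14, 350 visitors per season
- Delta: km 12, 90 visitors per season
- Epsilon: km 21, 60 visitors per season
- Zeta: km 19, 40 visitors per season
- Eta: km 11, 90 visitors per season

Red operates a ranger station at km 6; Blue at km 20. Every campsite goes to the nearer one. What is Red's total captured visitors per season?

The indifferent point is the midpoint (6+20)/2 = 13; campsites left of it (closer to Red at 6) go to Red, those right go to Blue.
  Beta at 6 (w=60) → Red
  Alpha at 7 (w=200) → Red
  Eta at 11 (w=90) → Red
  Delta at 12 (w=90) → Red
  Gamma at 14 (w=350) → Blue
  Zeta at 19 (w=40) → Blue
  Epsilon at 21 (w=60) → Blue
Red captures 440; Blue captures 450.

440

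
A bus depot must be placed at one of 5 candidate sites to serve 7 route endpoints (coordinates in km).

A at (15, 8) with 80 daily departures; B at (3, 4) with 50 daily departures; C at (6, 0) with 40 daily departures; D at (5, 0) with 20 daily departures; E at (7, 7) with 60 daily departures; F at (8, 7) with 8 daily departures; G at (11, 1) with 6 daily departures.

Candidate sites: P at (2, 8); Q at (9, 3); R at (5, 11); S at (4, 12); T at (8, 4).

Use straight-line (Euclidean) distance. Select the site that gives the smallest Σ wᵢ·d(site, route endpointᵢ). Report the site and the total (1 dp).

T, total 1413.1 km

Total weighted distance at each candidate:
  P (2, 8): total = 2197.8
  Q (9, 3): total = 1516.9
  R (5, 11): total = 2239.3
  S (4, 12): total = 2546.3
  T (8, 4): total = 1413.1
Minimum is at T with total 1413.1 km.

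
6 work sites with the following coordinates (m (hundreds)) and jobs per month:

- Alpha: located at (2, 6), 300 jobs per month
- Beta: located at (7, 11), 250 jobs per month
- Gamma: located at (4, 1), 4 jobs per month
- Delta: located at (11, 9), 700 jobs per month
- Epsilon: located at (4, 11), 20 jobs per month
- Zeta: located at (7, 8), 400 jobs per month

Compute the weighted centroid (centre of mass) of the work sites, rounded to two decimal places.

The minimiser of Σwᵢ‖p−pᵢ‖² is the weighted centroid p* = (Σwᵢpᵢ)/(Σwᵢ).
Σwᵢ = 1674.
Σwᵢxᵢ = 300·2 + 250·7 + 4·4 + 700·11 + 20·4 + 400·7 = 12946.
Σwᵢyᵢ = 300·6 + 250·11 + 4·1 + 700·9 + 20·11 + 400·8 = 14274.
x* = 12946/1674 = 7.73, y* = 14274/1674 = 8.53.

(7.73, 8.53)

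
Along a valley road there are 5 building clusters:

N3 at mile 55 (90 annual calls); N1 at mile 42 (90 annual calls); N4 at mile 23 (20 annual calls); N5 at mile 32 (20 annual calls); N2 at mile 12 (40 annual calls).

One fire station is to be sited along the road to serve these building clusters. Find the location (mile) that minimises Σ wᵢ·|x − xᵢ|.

For a sum of weighted absolute distances on a line, the optimum is the weighted median (not the mean). Total weight W = 260; half-weight = 130.
Sort by position and accumulate weight:
  mile 12 (N2, w=40) → cum 40
  mile 23 (N4, w=20) → cum 60
  mile 32 (N5, w=20) → cum 80
  mile 42 (N1, w=90) → cum 170  ≥ 130 → median here
  mile 55 (N3, w=90) → cum 260
Optimal location: mile 42.

x = 42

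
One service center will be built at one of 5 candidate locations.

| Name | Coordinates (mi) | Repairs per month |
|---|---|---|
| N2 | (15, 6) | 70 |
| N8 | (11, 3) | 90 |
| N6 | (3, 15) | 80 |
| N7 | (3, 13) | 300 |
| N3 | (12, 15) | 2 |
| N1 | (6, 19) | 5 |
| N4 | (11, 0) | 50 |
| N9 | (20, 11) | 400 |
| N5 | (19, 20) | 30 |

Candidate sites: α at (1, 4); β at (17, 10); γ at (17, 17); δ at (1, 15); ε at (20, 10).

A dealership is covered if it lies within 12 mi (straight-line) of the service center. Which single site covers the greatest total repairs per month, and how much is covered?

β, covering 642

Coverage radius r = 12 mi; a point is covered iff (Δx)²+(Δy)² ≤ 12² = 144.
  α (1, 4): covers {N8, N6, N7, N4} → 520
  β (17, 10): covers {N2, N8, N3, N4, N9, N5} → 642
  γ (17, 17): covers {N2, N3, N1, N9, N5} → 507
  δ (1, 15): covers {N6, N7, N3, N1} → 387
  ε (20, 10): covers {N2, N8, N3, N9, N5} → 592
Maximum coverage at β: 642 repairs per month.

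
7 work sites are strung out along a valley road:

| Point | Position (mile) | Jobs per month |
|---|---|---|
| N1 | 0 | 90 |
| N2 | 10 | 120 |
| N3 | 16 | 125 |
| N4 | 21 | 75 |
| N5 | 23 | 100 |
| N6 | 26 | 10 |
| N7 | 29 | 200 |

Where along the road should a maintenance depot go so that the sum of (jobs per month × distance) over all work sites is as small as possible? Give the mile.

x = 21

For a sum of weighted absolute distances on a line, the optimum is the weighted median (not the mean). Total weight W = 720; half-weight = 360.
Sort by position and accumulate weight:
  mile 0 (N1, w=90) → cum 90
  mile 10 (N2, w=120) → cum 210
  mile 16 (N3, w=125) → cum 335
  mile 21 (N4, w=75) → cum 410  ≥ 360 → median here
  mile 23 (N5, w=100) → cum 510
  mile 26 (N6, w=10) → cum 520
  mile 29 (N7, w=200) → cum 720
Optimal location: mile 21.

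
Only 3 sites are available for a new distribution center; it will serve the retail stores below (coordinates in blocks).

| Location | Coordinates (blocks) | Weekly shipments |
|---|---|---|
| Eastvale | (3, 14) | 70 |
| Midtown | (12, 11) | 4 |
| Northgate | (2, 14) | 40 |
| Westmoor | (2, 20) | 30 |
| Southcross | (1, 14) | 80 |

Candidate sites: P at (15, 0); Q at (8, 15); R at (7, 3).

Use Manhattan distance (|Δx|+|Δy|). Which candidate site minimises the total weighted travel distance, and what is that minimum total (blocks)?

Q, total 1702 blocks

Total weighted distance at each candidate:
  P (15, 0): total = 6186
  Q (8, 15): total = 1702
  R (7, 3): total = 3762
Minimum is at Q with total 1702 blocks.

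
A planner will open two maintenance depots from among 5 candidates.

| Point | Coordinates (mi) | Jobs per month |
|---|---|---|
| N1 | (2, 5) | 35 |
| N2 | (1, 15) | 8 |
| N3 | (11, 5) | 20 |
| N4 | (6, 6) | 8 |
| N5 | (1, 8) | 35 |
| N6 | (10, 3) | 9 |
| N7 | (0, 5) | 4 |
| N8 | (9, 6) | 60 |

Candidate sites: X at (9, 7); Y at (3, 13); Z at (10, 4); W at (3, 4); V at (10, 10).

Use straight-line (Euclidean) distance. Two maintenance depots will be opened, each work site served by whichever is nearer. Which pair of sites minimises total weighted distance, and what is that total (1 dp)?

Evaluate every pair (each demand assigned to the nearer of the two):
  {X, W}: total = 487.1
  {Z, W}: total = 508.4
  {X, Y}: total = 679.1
  {Y, Z}: total = 734.7
  {W, V}: total = 742.2
  {X, Z}: total = 787.0
  {X, V}: total = 835.2
  {Y, W}: total = 874.5
  {Z, V}: total = 934.7
  {Y, V}: total = 985.1
Best pair: {X, W} with total 487.1.

{X, W}, total 487.1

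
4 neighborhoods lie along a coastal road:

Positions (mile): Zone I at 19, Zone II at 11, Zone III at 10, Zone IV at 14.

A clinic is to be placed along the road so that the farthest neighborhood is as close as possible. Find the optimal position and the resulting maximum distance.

location 14.5, max distance 4.5

The 1-center on a line is the midpoint of the two extreme points: leftmost at 10, rightmost at 19.
Optimal location = (10 + 19)/2 = 14.5; maximum distance = (19 − 10)/2 = 4.5.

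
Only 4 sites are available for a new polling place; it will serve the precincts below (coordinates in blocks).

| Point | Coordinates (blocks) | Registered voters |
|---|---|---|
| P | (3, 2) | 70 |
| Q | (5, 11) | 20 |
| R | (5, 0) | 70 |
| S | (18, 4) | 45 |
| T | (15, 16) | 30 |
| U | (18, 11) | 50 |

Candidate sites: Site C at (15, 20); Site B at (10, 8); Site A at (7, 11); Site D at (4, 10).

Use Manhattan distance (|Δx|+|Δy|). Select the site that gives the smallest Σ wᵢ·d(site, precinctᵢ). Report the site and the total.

Total weighted distance at each candidate:
  Site C (15, 20): total = 6155
  Site B (10, 8): total = 3460
  Site A (7, 11): total = 3610
  Site D (4, 10): total = 3600
Minimum is at Site B with total 3460 blocks.

Site B, total 3460 blocks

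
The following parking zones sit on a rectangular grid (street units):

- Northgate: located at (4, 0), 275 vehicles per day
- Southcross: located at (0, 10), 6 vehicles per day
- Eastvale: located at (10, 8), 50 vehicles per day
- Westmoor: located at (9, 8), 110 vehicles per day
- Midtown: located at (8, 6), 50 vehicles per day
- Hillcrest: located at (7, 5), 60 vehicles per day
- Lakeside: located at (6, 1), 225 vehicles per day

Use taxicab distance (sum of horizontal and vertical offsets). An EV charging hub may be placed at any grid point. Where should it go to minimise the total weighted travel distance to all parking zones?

(6, 1)

Manhattan distance separates: Σwᵢ(|x−xᵢ|+|y−yᵢ|) = Σwᵢ|x−xᵢ| + Σwᵢ|y−yᵢ|, so x and y are optimised independently as 1-D weighted medians.
Total weight W = 776; half = 388.
x-coordinate, sorted with cumulative weight:
  x=0 (Southcross, w=6) cum 6
  x=4 (Northgate, w=275) cum 281
  x=6 (Lakeside, w=225) cum 506  ← median
  x=7 (Hillcrest, w=60) cum 566
  x=8 (Midtown, w=50) cum 616
  x=9 (Westmoor, w=110) cum 726
  x=10 (Eastvale, w=50) cum 776
⇒ x* = 6
y-coordinate, sorted with cumulative weight:
  y=0 (Northgate, w=275) cum 275
  y=1 (Lakeside, w=225) cum 500  ← median
  y=5 (Hillcrest, w=60) cum 560
  y=6 (Midtown, w=50) cum 610
  y=8 (Eastvale, w=50) cum 660
  y=8 (Westmoor, w=110) cum 770
  y=10 (Southcross, w=6) cum 776
⇒ y* = 1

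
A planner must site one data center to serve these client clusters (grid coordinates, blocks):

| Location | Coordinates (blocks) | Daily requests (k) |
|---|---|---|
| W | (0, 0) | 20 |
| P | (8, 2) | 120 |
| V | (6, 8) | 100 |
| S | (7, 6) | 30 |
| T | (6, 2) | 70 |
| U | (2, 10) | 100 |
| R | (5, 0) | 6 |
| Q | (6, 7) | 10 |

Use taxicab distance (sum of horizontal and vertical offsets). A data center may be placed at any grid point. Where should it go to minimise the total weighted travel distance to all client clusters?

Manhattan distance separates: Σwᵢ(|x−xᵢ|+|y−yᵢ|) = Σwᵢ|x−xᵢ| + Σwᵢ|y−yᵢ|, so x and y are optimised independently as 1-D weighted medians.
Total weight W = 456; half = 228.
x-coordinate, sorted with cumulative weight:
  x=0 (W, w=20) cum 20
  x=2 (U, w=100) cum 120
  x=5 (R, w=6) cum 126
  x=6 (V, w=100) cum 226
  x=6 (T, w=70) cum 296  ← median
  x=6 (Q, w=10) cum 306
  x=7 (S, w=30) cum 336
  x=8 (P, w=120) cum 456
⇒ x* = 6
y-coordinate, sorted with cumulative weight:
  y=0 (W, w=20) cum 20
  y=0 (R, w=6) cum 26
  y=2 (P, w=120) cum 146
  y=2 (T, w=70) cum 216
  y=6 (S, w=30) cum 246  ← median
  y=7 (Q, w=10) cum 256
  y=8 (V, w=100) cum 356
  y=10 (U, w=100) cum 456
⇒ y* = 6

(6, 6)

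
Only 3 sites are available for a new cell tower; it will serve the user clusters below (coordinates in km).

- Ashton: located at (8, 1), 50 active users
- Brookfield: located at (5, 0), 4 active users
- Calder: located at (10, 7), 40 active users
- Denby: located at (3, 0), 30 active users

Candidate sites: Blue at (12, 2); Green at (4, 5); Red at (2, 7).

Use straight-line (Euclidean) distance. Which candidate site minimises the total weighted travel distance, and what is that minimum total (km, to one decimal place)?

Green, total 709.2 km

Total weighted distance at each candidate:
  Blue (12, 2): total = 727.3
  Green (4, 5): total = 709.2
  Red (2, 7): total = 986.9
Minimum is at Green with total 709.2 km.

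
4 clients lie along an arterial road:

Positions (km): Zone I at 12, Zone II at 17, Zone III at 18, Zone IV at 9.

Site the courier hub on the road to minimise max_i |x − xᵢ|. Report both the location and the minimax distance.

location 13.5, max distance 4.5

The 1-center on a line is the midpoint of the two extreme points: leftmost at 9, rightmost at 18.
Optimal location = (9 + 18)/2 = 13.5; maximum distance = (18 − 9)/2 = 4.5.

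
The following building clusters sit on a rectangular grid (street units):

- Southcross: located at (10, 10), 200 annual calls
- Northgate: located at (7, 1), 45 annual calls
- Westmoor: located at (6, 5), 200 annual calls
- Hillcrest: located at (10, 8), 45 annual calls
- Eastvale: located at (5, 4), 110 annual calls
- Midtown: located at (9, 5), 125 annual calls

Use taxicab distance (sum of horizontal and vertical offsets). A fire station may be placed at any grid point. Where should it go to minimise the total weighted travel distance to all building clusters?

(9, 5)

Manhattan distance separates: Σwᵢ(|x−xᵢ|+|y−yᵢ|) = Σwᵢ|x−xᵢ| + Σwᵢ|y−yᵢ|, so x and y are optimised independently as 1-D weighted medians.
Total weight W = 725; half = 362.5.
x-coordinate, sorted with cumulative weight:
  x=5 (Eastvale, w=110) cum 110
  x=6 (Westmoor, w=200) cum 310
  x=7 (Northgate, w=45) cum 355
  x=9 (Midtown, w=125) cum 480  ← median
  x=10 (Southcross, w=200) cum 680
  x=10 (Hillcrest, w=45) cum 725
⇒ x* = 9
y-coordinate, sorted with cumulative weight:
  y=1 (Northgate, w=45) cum 45
  y=4 (Eastvale, w=110) cum 155
  y=5 (Westmoor, w=200) cum 355
  y=5 (Midtown, w=125) cum 480  ← median
  y=8 (Hillcrest, w=45) cum 525
  y=10 (Southcross, w=200) cum 725
⇒ y* = 5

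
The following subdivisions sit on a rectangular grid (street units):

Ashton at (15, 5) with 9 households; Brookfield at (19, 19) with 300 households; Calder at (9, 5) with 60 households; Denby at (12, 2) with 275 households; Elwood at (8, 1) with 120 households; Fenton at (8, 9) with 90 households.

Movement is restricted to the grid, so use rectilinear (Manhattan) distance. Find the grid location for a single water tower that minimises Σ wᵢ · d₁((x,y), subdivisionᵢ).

Manhattan distance separates: Σwᵢ(|x−xᵢ|+|y−yᵢ|) = Σwᵢ|x−xᵢ| + Σwᵢ|y−yᵢ|, so x and y are optimised independently as 1-D weighted medians.
Total weight W = 854; half = 427.
x-coordinate, sorted with cumulative weight:
  x=8 (Elwood, w=120) cum 120
  x=8 (Fenton, w=90) cum 210
  x=9 (Calder, w=60) cum 270
  x=12 (Denby, w=275) cum 545  ← median
  x=15 (Ashton, w=9) cum 554
  x=19 (Brookfield, w=300) cum 854
⇒ x* = 12
y-coordinate, sorted with cumulative weight:
  y=1 (Elwood, w=120) cum 120
  y=2 (Denby, w=275) cum 395
  y=5 (Ashton, w=9) cum 404
  y=5 (Calder, w=60) cum 464  ← median
  y=9 (Fenton, w=90) cum 554
  y=19 (Brookfield, w=300) cum 854
⇒ y* = 5

(12, 5)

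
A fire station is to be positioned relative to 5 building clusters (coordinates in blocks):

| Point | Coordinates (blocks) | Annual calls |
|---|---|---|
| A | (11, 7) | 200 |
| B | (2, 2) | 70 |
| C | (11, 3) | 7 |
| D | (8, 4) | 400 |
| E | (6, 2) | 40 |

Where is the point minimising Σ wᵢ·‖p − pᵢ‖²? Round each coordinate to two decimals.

The minimiser of Σwᵢ‖p−pᵢ‖² is the weighted centroid p* = (Σwᵢpᵢ)/(Σwᵢ).
Σwᵢ = 717.
Σwᵢxᵢ = 200·11 + 70·2 + 7·11 + 400·8 + 40·6 = 5857.
Σwᵢyᵢ = 200·7 + 70·2 + 7·3 + 400·4 + 40·2 = 3241.
x* = 5857/717 = 8.17, y* = 3241/717 = 4.52.

(8.17, 4.52)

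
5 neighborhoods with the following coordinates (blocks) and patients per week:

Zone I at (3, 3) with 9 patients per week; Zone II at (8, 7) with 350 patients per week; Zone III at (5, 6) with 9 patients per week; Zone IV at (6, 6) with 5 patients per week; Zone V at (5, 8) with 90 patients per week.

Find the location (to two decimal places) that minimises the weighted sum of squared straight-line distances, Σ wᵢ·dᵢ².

The minimiser of Σwᵢ‖p−pᵢ‖² is the weighted centroid p* = (Σwᵢpᵢ)/(Σwᵢ).
Σwᵢ = 463.
Σwᵢxᵢ = 9·3 + 350·8 + 9·5 + 5·6 + 90·5 = 3352.
Σwᵢyᵢ = 9·3 + 350·7 + 9·6 + 5·6 + 90·8 = 3281.
x* = 3352/463 = 7.24, y* = 3281/463 = 7.09.

(7.24, 7.09)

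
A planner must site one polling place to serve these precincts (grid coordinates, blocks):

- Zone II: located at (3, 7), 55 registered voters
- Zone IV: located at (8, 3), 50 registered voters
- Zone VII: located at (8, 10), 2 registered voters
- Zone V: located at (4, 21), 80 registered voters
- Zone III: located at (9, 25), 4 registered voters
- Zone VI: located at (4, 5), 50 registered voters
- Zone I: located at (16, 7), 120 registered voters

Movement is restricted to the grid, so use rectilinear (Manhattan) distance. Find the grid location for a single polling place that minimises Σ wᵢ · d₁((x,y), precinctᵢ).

Manhattan distance separates: Σwᵢ(|x−xᵢ|+|y−yᵢ|) = Σwᵢ|x−xᵢ| + Σwᵢ|y−yᵢ|, so x and y are optimised independently as 1-D weighted medians.
Total weight W = 361; half = 180.5.
x-coordinate, sorted with cumulative weight:
  x=3 (Zone II, w=55) cum 55
  x=4 (Zone V, w=80) cum 135
  x=4 (Zone VI, w=50) cum 185  ← median
  x=8 (Zone IV, w=50) cum 235
  x=8 (Zone VII, w=2) cum 237
  x=9 (Zone III, w=4) cum 241
  x=16 (Zone I, w=120) cum 361
⇒ x* = 4
y-coordinate, sorted with cumulative weight:
  y=3 (Zone IV, w=50) cum 50
  y=5 (Zone VI, w=50) cum 100
  y=7 (Zone II, w=55) cum 155
  y=7 (Zone I, w=120) cum 275  ← median
  y=10 (Zone VII, w=2) cum 277
  y=21 (Zone V, w=80) cum 357
  y=25 (Zone III, w=4) cum 361
⇒ y* = 7

(4, 7)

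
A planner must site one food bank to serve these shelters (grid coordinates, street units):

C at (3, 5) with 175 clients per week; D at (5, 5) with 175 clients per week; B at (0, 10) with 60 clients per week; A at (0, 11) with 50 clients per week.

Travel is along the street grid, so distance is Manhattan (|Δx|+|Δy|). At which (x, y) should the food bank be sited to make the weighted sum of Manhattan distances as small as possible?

(3, 5)

Manhattan distance separates: Σwᵢ(|x−xᵢ|+|y−yᵢ|) = Σwᵢ|x−xᵢ| + Σwᵢ|y−yᵢ|, so x and y are optimised independently as 1-D weighted medians.
Total weight W = 460; half = 230.
x-coordinate, sorted with cumulative weight:
  x=0 (B, w=60) cum 60
  x=0 (A, w=50) cum 110
  x=3 (C, w=175) cum 285  ← median
  x=5 (D, w=175) cum 460
⇒ x* = 3
y-coordinate, sorted with cumulative weight:
  y=5 (C, w=175) cum 175
  y=5 (D, w=175) cum 350  ← median
  y=10 (B, w=60) cum 410
  y=11 (A, w=50) cum 460
⇒ y* = 5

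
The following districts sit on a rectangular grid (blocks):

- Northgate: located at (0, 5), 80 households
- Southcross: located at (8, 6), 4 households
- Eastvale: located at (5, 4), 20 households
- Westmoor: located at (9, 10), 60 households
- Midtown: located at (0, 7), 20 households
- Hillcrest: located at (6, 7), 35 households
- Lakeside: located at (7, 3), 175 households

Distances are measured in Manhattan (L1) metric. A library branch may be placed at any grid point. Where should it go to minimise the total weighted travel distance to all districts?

Manhattan distance separates: Σwᵢ(|x−xᵢ|+|y−yᵢ|) = Σwᵢ|x−xᵢ| + Σwᵢ|y−yᵢ|, so x and y are optimised independently as 1-D weighted medians.
Total weight W = 394; half = 197.
x-coordinate, sorted with cumulative weight:
  x=0 (Northgate, w=80) cum 80
  x=0 (Midtown, w=20) cum 100
  x=5 (Eastvale, w=20) cum 120
  x=6 (Hillcrest, w=35) cum 155
  x=7 (Lakeside, w=175) cum 330  ← median
  x=8 (Southcross, w=4) cum 334
  x=9 (Westmoor, w=60) cum 394
⇒ x* = 7
y-coordinate, sorted with cumulative weight:
  y=3 (Lakeside, w=175) cum 175
  y=4 (Eastvale, w=20) cum 195
  y=5 (Northgate, w=80) cum 275  ← median
  y=6 (Southcross, w=4) cum 279
  y=7 (Midtown, w=20) cum 299
  y=7 (Hillcrest, w=35) cum 334
  y=10 (Westmoor, w=60) cum 394
⇒ y* = 5

(7, 5)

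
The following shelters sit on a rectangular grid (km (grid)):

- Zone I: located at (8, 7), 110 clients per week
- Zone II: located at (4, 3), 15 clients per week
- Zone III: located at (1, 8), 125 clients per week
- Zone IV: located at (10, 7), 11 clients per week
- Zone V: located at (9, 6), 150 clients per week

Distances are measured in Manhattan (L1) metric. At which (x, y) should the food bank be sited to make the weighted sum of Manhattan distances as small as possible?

Manhattan distance separates: Σwᵢ(|x−xᵢ|+|y−yᵢ|) = Σwᵢ|x−xᵢ| + Σwᵢ|y−yᵢ|, so x and y are optimised independently as 1-D weighted medians.
Total weight W = 411; half = 205.5.
x-coordinate, sorted with cumulative weight:
  x=1 (Zone III, w=125) cum 125
  x=4 (Zone II, w=15) cum 140
  x=8 (Zone I, w=110) cum 250  ← median
  x=9 (Zone V, w=150) cum 400
  x=10 (Zone IV, w=11) cum 411
⇒ x* = 8
y-coordinate, sorted with cumulative weight:
  y=3 (Zone II, w=15) cum 15
  y=6 (Zone V, w=150) cum 165
  y=7 (Zone I, w=110) cum 275  ← median
  y=7 (Zone IV, w=11) cum 286
  y=8 (Zone III, w=125) cum 411
⇒ y* = 7

(8, 7)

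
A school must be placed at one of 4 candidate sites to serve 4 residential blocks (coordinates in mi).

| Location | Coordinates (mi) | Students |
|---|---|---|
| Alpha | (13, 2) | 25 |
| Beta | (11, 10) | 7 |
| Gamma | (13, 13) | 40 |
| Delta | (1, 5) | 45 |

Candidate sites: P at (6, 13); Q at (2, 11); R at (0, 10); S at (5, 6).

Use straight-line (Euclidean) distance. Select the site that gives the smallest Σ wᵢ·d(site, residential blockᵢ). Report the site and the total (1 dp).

S, total 884.8 mi

Total weighted distance at each candidate:
  P (6, 13): total = 1071.3
  Q (2, 11): total = 1139.6
  R (0, 10): total = 1221.7
  S (5, 6): total = 884.8
Minimum is at S with total 884.8 mi.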